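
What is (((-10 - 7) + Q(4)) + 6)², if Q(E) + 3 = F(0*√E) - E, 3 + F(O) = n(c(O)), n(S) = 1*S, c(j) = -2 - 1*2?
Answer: 625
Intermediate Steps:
c(j) = -4 (c(j) = -2 - 2 = -4)
n(S) = S
F(O) = -7 (F(O) = -3 - 4 = -7)
Q(E) = -10 - E (Q(E) = -3 + (-7 - E) = -10 - E)
(((-10 - 7) + Q(4)) + 6)² = (((-10 - 7) + (-10 - 1*4)) + 6)² = ((-17 + (-10 - 4)) + 6)² = ((-17 - 14) + 6)² = (-31 + 6)² = (-25)² = 625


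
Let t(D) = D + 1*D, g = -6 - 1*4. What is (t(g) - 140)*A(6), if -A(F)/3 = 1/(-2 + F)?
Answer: 120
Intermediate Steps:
A(F) = -3/(-2 + F)
g = -10 (g = -6 - 4 = -10)
t(D) = 2*D (t(D) = D + D = 2*D)
(t(g) - 140)*A(6) = (2*(-10) - 140)*(-3/(-2 + 6)) = (-20 - 140)*(-3/4) = -(-480)/4 = -160*(-3/4) = 120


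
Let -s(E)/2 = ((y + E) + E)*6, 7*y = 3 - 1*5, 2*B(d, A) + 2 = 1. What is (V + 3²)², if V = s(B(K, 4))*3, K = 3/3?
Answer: 149769/49 ≈ 3056.5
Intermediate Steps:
K = 1 (K = 3*(⅓) = 1)
B(d, A) = -½ (B(d, A) = -1 + (½)*1 = -1 + ½ = -½)
y = -2/7 (y = (3 - 1*5)/7 = (3 - 5)/7 = (⅐)*(-2) = -2/7 ≈ -0.28571)
s(E) = 24/7 - 24*E (s(E) = -2*((-2/7 + E) + E)*6 = -2*(-2/7 + 2*E)*6 = -2*(-12/7 + 12*E) = 24/7 - 24*E)
V = 324/7 (V = (24/7 - 24*(-½))*3 = (24/7 + 12)*3 = (108/7)*3 = 324/7 ≈ 46.286)
(V + 3²)² = (324/7 + 3²)² = (324/7 + 9)² = (387/7)² = 149769/49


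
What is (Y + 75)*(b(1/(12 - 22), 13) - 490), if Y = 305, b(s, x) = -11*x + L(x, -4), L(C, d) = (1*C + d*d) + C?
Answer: -224580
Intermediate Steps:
L(C, d) = d**2 + 2*C (L(C, d) = (C + d**2) + C = d**2 + 2*C)
b(s, x) = 16 - 9*x (b(s, x) = -11*x + ((-4)**2 + 2*x) = -11*x + (16 + 2*x) = 16 - 9*x)
(Y + 75)*(b(1/(12 - 22), 13) - 490) = (305 + 75)*((16 - 9*13) - 490) = 380*((16 - 117) - 490) = 380*(-101 - 490) = 380*(-591) = -224580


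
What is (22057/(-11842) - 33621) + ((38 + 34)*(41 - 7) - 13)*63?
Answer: 1418460071/11842 ≈ 1.1978e+5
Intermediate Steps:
(22057/(-11842) - 33621) + ((38 + 34)*(41 - 7) - 13)*63 = (22057*(-1/11842) - 33621) + (72*34 - 13)*63 = (-22057/11842 - 33621) + (2448 - 13)*63 = -398161939/11842 + 2435*63 = -398161939/11842 + 153405 = 1418460071/11842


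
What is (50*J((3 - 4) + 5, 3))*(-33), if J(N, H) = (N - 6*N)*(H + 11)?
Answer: 462000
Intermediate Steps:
J(N, H) = -5*N*(11 + H) (J(N, H) = (-5*N)*(11 + H) = -5*N*(11 + H))
(50*J((3 - 4) + 5, 3))*(-33) = (50*(-5*((3 - 4) + 5)*(11 + 3)))*(-33) = (50*(-5*(-1 + 5)*14))*(-33) = (50*(-5*4*14))*(-33) = (50*(-280))*(-33) = -14000*(-33) = 462000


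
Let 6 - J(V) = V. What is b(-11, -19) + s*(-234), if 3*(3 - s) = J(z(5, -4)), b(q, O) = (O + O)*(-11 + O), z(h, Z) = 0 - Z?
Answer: 594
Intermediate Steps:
z(h, Z) = -Z
J(V) = 6 - V
b(q, O) = 2*O*(-11 + O) (b(q, O) = (2*O)*(-11 + O) = 2*O*(-11 + O))
s = 7/3 (s = 3 - (6 - (-1)*(-4))/3 = 3 - (6 - 1*4)/3 = 3 - (6 - 4)/3 = 3 - ⅓*2 = 3 - ⅔ = 7/3 ≈ 2.3333)
b(-11, -19) + s*(-234) = 2*(-19)*(-11 - 19) + (7/3)*(-234) = 2*(-19)*(-30) - 546 = 1140 - 546 = 594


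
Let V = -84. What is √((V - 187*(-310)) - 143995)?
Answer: I*√86109 ≈ 293.44*I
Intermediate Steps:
√((V - 187*(-310)) - 143995) = √((-84 - 187*(-310)) - 143995) = √((-84 + 57970) - 143995) = √(57886 - 143995) = √(-86109) = I*√86109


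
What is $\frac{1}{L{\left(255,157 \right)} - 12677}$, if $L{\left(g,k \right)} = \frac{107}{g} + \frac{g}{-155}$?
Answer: $- \frac{7905}{100221373} \approx -7.8875 \cdot 10^{-5}$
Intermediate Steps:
$L{\left(g,k \right)} = \frac{107}{g} - \frac{g}{155}$ ($L{\left(g,k \right)} = \frac{107}{g} + g \left(- \frac{1}{155}\right) = \frac{107}{g} - \frac{g}{155}$)
$\frac{1}{L{\left(255,157 \right)} - 12677} = \frac{1}{\left(\frac{107}{255} - \frac{51}{31}\right) - 12677} = \frac{1}{- \frac{9688}{7905} - 12677} = \frac{1}{- \frac{100221373}{7905}} = - \frac{7905}{100221373}$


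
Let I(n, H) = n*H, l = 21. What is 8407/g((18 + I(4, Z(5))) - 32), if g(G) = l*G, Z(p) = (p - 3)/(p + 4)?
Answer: -3603/118 ≈ -30.534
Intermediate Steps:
Z(p) = (-3 + p)/(4 + p)
I(n, H) = H*n
g(G) = 21*G
8407/g((18 + I(4, Z(5))) - 32) = 8407/((21*((18 + ((-3 + 5)/(4 + 5))*4) - 32))) = 8407/((21*((18 + (2/9)*4) - 32))) = 8407/((21*((18 + 8/9) - 32))) = 8407/((21*(170/9 - 32))) = 8407/((21*(-118/9))) = 8407/(-826/3) = 8407*(-3/826) = -3603/118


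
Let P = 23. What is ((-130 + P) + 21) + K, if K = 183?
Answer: 97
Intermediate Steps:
((-130 + P) + 21) + K = ((-130 + 23) + 21) + 183 = (-107 + 21) + 183 = -86 + 183 = 97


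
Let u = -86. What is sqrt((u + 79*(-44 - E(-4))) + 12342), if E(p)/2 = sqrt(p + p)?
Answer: 2*sqrt(2195 - 79*I*sqrt(2)) ≈ 93.732 - 2.3839*I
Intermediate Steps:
E(p) = 2*sqrt(2)*sqrt(p) (E(p) = 2*sqrt(p + p) = 2*sqrt(2*p) = 2*(sqrt(2)*sqrt(p)) = 2*sqrt(2)*sqrt(p))
sqrt((u + 79*(-44 - E(-4))) + 12342) = sqrt((-86 + 79*(-44 - 2*sqrt(2)*sqrt(-4))) + 12342) = sqrt((-86 + 79*(-44 - 2*sqrt(2)*2*I)) + 12342) = sqrt((-86 + 79*(-44 - 4*I*sqrt(2))) + 12342) = sqrt((-86 + (-3476 - 316*I*sqrt(2))) + 12342) = sqrt((-3562 - 316*I*sqrt(2)) + 12342) = sqrt(8780 - 316*I*sqrt(2))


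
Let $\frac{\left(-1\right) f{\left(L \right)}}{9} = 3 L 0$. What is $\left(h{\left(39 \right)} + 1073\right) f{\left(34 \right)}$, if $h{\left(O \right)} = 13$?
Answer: $0$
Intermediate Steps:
$f{\left(L \right)} = 0$ ($f{\left(L \right)} = - 9 \cdot 3 L 0 = \left(-9\right) 0 = 0$)
$\left(h{\left(39 \right)} + 1073\right) f{\left(34 \right)} = \left(13 + 1073\right) 0 = 1086 \cdot 0 = 0$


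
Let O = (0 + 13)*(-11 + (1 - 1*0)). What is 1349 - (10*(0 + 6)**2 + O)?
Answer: 1119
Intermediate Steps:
O = -130 (O = 13*(-11 + (1 + 0)) = 13*(-11 + 1) = 13*(-10) = -130)
1349 - (10*(0 + 6)**2 + O) = 1349 - (10*(0 + 6)**2 - 130) = 1349 - (10*6**2 - 130) = 1349 - (10*36 - 130) = 1349 - (360 - 130) = 1349 - 1*230 = 1349 - 230 = 1119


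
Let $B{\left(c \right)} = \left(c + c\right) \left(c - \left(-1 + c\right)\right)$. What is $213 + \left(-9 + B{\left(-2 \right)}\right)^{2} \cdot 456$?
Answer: $77277$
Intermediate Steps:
$B{\left(c \right)} = 2 c$ ($B{\left(c \right)} = 2 c 1 = 2 c$)
$213 + \left(-9 + B{\left(-2 \right)}\right)^{2} \cdot 456 = 213 + \left(-9 + 2 \left(-2\right)\right)^{2} \cdot 456 = 213 + \left(-9 - 4\right)^{2} \cdot 456 = 213 + \left(-13\right)^{2} \cdot 456 = 213 + 169 \cdot 456 = 213 + 77064 = 77277$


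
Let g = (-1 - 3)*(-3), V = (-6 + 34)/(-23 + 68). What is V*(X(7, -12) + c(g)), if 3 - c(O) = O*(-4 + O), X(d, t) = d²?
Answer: -1232/45 ≈ -27.378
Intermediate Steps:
V = 28/45 ≈ 0.62222
g = 12 (g = -4*(-3) = 12)
c(O) = 3 - O*(-4 + O)
V*(X(7, -12) + c(g)) = 28*(7² + (3 - 1*12² + 4*12))/45 = 28*(49 + (3 - 1*144 + 48))/45 = 28*(49 + (3 - 144 + 48))/45 = 28*(49 - 93)/45 = (28/45)*(-44) = -1232/45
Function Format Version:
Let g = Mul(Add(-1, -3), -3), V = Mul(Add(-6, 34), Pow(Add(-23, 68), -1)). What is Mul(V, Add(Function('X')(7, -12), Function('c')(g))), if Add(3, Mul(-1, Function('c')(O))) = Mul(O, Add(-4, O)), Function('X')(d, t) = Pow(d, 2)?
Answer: Rational(-1232, 45) ≈ -27.378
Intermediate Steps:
V = Rational(28, 45) (V = Mul(28, Pow(45, -1)) = Mul(28, Rational(1, 45)) = Rational(28, 45) ≈ 0.62222)
g = 12 (g = Mul(-4, -3) = 12)
Function('c')(O) = Add(3, Mul(-1, O, Add(-4, O))) (Function('c')(O) = Add(3, Mul(-1, Mul(O, Add(-4, O)))) = Add(3, Mul(-1, O, Add(-4, O))))
Mul(V, Add(Function('X')(7, -12), Function('c')(g))) = Mul(Rational(28, 45), Add(Pow(7, 2), Add(3, Mul(-1, Pow(12, 2)), Mul(4, 12)))) = Mul(Rational(28, 45), Add(49, Add(3, Mul(-1, 144), 48))) = Mul(Rational(28, 45), Add(49, Add(3, -144, 48))) = Mul(Rational(28, 45), Add(49, -93)) = Mul(Rational(28, 45), -44) = Rational(-1232, 45)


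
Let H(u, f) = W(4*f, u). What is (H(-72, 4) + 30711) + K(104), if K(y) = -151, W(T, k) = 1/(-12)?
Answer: 366719/12 ≈ 30560.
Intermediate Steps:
W(T, k) = -1/12
H(u, f) = -1/12
(H(-72, 4) + 30711) + K(104) = (-1/12 + 30711) - 151 = 368531/12 - 151 = 366719/12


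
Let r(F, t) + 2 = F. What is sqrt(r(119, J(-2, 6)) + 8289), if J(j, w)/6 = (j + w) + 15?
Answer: 3*sqrt(934) ≈ 91.684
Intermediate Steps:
J(j, w) = 90 + 6*j + 6*w (J(j, w) = 6*((j + w) + 15) = 6*(15 + j + w) = 90 + 6*j + 6*w)
r(F, t) = -2 + F
sqrt(r(119, J(-2, 6)) + 8289) = sqrt((-2 + 119) + 8289) = sqrt(117 + 8289) = sqrt(8406) = 3*sqrt(934)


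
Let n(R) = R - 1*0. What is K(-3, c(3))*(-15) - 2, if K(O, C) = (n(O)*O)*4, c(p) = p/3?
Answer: -542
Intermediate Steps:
n(R) = R (n(R) = R + 0 = R)
c(p) = p/3 (c(p) = p*(⅓) = p/3)
K(O, C) = 4*O² (K(O, C) = (O*O)*4 = O²*4 = 4*O²)
K(-3, c(3))*(-15) - 2 = (4*(-3)²)*(-15) - 2 = (4*9)*(-15) - 2 = 36*(-15) - 2 = -540 - 2 = -542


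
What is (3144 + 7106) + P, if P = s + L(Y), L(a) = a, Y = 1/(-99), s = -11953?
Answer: -168598/99 ≈ -1703.0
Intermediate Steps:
Y = -1/99 ≈ -0.010101
P = -1183348/99 (P = -11953 - 1/99 = -1183348/99 ≈ -11953.)
(3144 + 7106) + P = (3144 + 7106) - 1183348/99 = 10250 - 1183348/99 = -168598/99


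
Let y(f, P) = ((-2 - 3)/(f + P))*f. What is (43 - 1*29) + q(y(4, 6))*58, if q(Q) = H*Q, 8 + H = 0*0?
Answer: 942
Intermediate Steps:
H = -8 (H = -8 + 0*0 = -8 + 0 = -8)
y(f, P) = -5*f/(P + f) (y(f, P) = (-5/(P + f))*f = -5*f/(P + f))
q(Q) = -8*Q
(43 - 1*29) + q(y(4, 6))*58 = (43 - 1*29) - (-40)*4/(6 + 4)*58 = (43 - 29) - (-40)*4/10*58 = 14 - (-40)*4/10*58 = 14 - 8*(-2)*58 = 14 + 16*58 = 14 + 928 = 942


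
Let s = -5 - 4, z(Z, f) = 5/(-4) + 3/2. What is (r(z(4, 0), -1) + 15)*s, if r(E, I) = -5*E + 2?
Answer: -567/4 ≈ -141.75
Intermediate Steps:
z(Z, f) = ¼ (z(Z, f) = 5*(-¼) + 3*(½) = -5/4 + 3/2 = ¼)
s = -9
r(E, I) = 2 - 5*E
(r(z(4, 0), -1) + 15)*s = ((2 - 5*¼) + 15)*(-9) = ((2 - 5/4) + 15)*(-9) = (¾ + 15)*(-9) = (63/4)*(-9) = -567/4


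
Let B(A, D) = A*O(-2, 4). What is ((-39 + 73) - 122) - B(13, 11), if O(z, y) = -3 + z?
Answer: -23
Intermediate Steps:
B(A, D) = -5*A (B(A, D) = A*(-3 - 2) = A*(-5) = -5*A)
((-39 + 73) - 122) - B(13, 11) = ((-39 + 73) - 122) - (-5)*13 = (34 - 122) - 1*(-65) = -88 + 65 = -23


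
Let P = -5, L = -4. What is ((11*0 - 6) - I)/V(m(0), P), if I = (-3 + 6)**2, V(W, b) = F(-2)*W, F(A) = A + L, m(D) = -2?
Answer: -5/4 ≈ -1.2500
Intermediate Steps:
F(A) = -4 + A (F(A) = A - 4 = -4 + A)
V(W, b) = -6*W (V(W, b) = (-4 - 2)*W = -6*W)
I = 9 (I = 3**2 = 9)
((11*0 - 6) - I)/V(m(0), P) = ((11*0 - 6) - 1*9)/((-6*(-2))) = ((0 - 6) - 9)/12 = (-6 - 9)*(1/12) = -15*1/12 = -5/4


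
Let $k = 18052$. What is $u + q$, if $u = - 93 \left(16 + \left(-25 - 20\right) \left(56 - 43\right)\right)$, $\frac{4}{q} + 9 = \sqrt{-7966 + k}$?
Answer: $\frac{176478207}{3335} + \frac{164 \sqrt{6}}{10005} \approx 52917.0$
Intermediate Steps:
$q = \frac{4}{-9 + 41 \sqrt{6}}$ ($q = \frac{4}{-9 + \sqrt{-7966 + 18052}} = \frac{4}{-9 + \sqrt{10086}} = \frac{4}{-9 + 41 \sqrt{6}} \approx 0.04375$)
$u = 52917$ ($u = - 93 \left(16 - 585\right) = \left(-93\right) \left(-569\right) = 52917$)
$u + q = 52917 + \left(\frac{12}{3335} + \frac{164 \sqrt{6}}{10005}\right) = \frac{176478207}{3335} + \frac{164 \sqrt{6}}{10005}$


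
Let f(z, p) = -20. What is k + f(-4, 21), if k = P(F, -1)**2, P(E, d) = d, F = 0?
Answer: -19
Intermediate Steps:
k = 1 (k = (-1)**2 = 1)
k + f(-4, 21) = 1 - 20 = -19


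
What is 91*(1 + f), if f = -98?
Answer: -8827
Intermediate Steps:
91*(1 + f) = 91*(1 - 98) = 91*(-97) = -8827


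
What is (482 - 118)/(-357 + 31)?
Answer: -182/163 ≈ -1.1166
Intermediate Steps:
(482 - 118)/(-357 + 31) = 364/(-326) = 364*(-1/326) = -182/163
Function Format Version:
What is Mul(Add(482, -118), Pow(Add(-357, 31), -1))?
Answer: Rational(-182, 163) ≈ -1.1166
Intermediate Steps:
Mul(Add(482, -118), Pow(Add(-357, 31), -1)) = Mul(364, Pow(-326, -1)) = Mul(364, Rational(-1, 326)) = Rational(-182, 163)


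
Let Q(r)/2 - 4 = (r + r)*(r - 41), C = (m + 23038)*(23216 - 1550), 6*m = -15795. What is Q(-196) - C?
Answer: -441919747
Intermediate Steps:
m = -5265/2 (m = (⅙)*(-15795) = -5265/2 ≈ -2632.5)
C = 442105563 (C = (-5265/2 + 23038)*(23216 - 1550) = (40811/2)*21666 = 442105563)
Q(r) = 8 + 4*r*(-41 + r) (Q(r) = 8 + 2*((r + r)*(r - 41)) = 8 + 2*((2*r)*(-41 + r)) = 8 + 2*(2*r*(-41 + r)) = 8 + 4*r*(-41 + r))
Q(-196) - C = (8 - 164*(-196) + 4*(-196)²) - 1*442105563 = (8 + 32144 + 4*38416) - 442105563 = (8 + 32144 + 153664) - 442105563 = 185816 - 442105563 = -441919747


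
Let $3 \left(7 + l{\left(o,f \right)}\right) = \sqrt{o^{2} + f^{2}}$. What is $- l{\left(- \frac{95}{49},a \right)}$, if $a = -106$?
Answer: $7 - \frac{\sqrt{26986661}}{147} \approx -28.339$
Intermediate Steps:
$l{\left(o,f \right)} = -7 + \frac{\sqrt{f^{2} + o^{2}}}{3}$ ($l{\left(o,f \right)} = -7 + \frac{\sqrt{o^{2} + f^{2}}}{3} = -7 + \frac{\sqrt{f^{2} + o^{2}}}{3}$)
$- l{\left(- \frac{95}{49},a \right)} = - (-7 + \frac{\sqrt{\left(-106\right)^{2} + \left(- \frac{95}{49}\right)^{2}}}{3}) = - (-7 + \frac{\sqrt{11236 + \left(\left(-95\right) \frac{1}{49}\right)^{2}}}{3}) = - (-7 + \frac{\sqrt{11236 + \left(- \frac{95}{49}\right)^{2}}}{3}) = - (-7 + \frac{\sqrt{11236 + \frac{9025}{2401}}}{3}) = - (-7 + \frac{\sqrt{\frac{26986661}{2401}}}{3}) = - (-7 + \frac{\frac{1}{49} \sqrt{26986661}}{3}) = - (-7 + \frac{\sqrt{26986661}}{147}) = 7 - \frac{\sqrt{26986661}}{147}$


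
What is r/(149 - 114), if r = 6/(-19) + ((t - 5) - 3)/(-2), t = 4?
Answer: 32/665 ≈ 0.048120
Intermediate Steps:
r = 32/19 (r = 6/(-19) + ((4 - 5) - 3)/(-2) = 6*(-1/19) + (-1 - 3)*(-½) = -6/19 - 4*(-½) = -6/19 + 2 = 32/19 ≈ 1.6842)
r/(149 - 114) = 32/(19*(149 - 114)) = (32/19)/35 = (32/19)*(1/35) = 32/665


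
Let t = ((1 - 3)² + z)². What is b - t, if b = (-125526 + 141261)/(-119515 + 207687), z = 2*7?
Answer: -28551993/88172 ≈ -323.82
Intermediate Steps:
z = 14
b = 15735/88172 ≈ 0.17846
t = 324 (t = ((1 - 3)² + 14)² = ((-2)² + 14)² = (4 + 14)² = 18² = 324)
b - t = 15735/88172 - 1*324 = 15735/88172 - 324 = -28551993/88172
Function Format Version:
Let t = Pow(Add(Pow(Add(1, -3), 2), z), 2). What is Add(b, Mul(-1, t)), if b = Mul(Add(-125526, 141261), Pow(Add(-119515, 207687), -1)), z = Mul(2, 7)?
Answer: Rational(-28551993, 88172) ≈ -323.82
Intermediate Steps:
z = 14
b = Rational(15735, 88172) (b = Mul(15735, Pow(88172, -1)) = Mul(15735, Rational(1, 88172)) = Rational(15735, 88172) ≈ 0.17846)
t = 324 (t = Pow(Add(Pow(Add(1, -3), 2), 14), 2) = Pow(Add(Pow(-2, 2), 14), 2) = Pow(Add(4, 14), 2) = Pow(18, 2) = 324)
Add(b, Mul(-1, t)) = Add(Rational(15735, 88172), Mul(-1, 324)) = Add(Rational(15735, 88172), -324) = Rational(-28551993, 88172)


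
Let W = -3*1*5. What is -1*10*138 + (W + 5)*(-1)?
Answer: -1370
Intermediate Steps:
W = -15 (W = -3*5 = -15)
-1*10*138 + (W + 5)*(-1) = -1*10*138 + (-15 + 5)*(-1) = -10*138 - 10*(-1) = -1380 + 10 = -1370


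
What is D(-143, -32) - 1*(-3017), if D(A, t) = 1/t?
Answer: 96543/32 ≈ 3017.0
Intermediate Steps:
D(-143, -32) - 1*(-3017) = 1/(-32) - 1*(-3017) = -1/32 + 3017 = 96543/32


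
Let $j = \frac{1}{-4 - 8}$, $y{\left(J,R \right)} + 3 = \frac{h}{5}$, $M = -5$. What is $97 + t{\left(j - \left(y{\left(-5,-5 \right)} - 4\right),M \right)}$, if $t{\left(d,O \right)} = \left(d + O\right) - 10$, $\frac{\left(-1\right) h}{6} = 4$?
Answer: $\frac{5623}{60} \approx 93.717$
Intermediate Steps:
$h = -24$ ($h = \left(-6\right) 4 = -24$)
$y{\left(J,R \right)} = - \frac{39}{5}$ ($y{\left(J,R \right)} = -3 - \frac{24}{5} = - \frac{39}{5}$)
$j = - \frac{1}{12}$ ($j = \frac{1}{-12} = - \frac{1}{12} \approx -0.083333$)
$t{\left(d,O \right)} = -10 + O + d$ ($t{\left(d,O \right)} = \left(O + d\right) - 10 = -10 + O + d$)
$97 + t{\left(j - \left(y{\left(-5,-5 \right)} - 4\right),M \right)} = 97 - \frac{197}{60} = \frac{5623}{60}$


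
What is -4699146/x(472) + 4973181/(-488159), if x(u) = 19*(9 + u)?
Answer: -2339380313373/4461285101 ≈ -524.37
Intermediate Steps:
x(u) = 171 + 19*u
-4699146/x(472) + 4973181/(-488159) = -4699146/(171 + 19*472) + 4973181/(-488159) = -4699146/(171 + 8968) + 4973181*(-1/488159) = -4699146/9139 - 4973181/488159 = -2339380313373/4461285101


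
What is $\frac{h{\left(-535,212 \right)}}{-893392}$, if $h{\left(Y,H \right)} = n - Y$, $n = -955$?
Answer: $\frac{105}{223348} \approx 0.00047012$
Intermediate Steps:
$h{\left(Y,H \right)} = -955 - Y$
$\frac{h{\left(-535,212 \right)}}{-893392} = \frac{-955 - -535}{-893392} = \left(-955 + 535\right) \left(- \frac{1}{893392}\right) = \left(-420\right) \left(- \frac{1}{893392}\right) = \frac{105}{223348}$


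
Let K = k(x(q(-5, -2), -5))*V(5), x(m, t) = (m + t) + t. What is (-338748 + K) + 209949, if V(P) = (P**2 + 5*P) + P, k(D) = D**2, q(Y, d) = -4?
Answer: -118019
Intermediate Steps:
x(m, t) = m + 2*t
V(P) = P**2 + 6*P
K = 10780 (K = (-4 + 2*(-5))**2*(5*(6 + 5)) = (-4 - 10)**2*(5*11) = (-14)**2*55 = 196*55 = 10780)
(-338748 + K) + 209949 = (-338748 + 10780) + 209949 = -327968 + 209949 = -118019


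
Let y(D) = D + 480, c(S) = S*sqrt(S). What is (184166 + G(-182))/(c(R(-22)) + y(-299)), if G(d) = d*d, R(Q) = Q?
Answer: 39329490/43409 + 4780380*I*sqrt(22)/43409 ≈ 906.02 + 516.53*I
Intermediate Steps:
c(S) = S**(3/2)
y(D) = 480 + D
G(d) = d**2
(184166 + G(-182))/(c(R(-22)) + y(-299)) = (184166 + (-182)**2)/((-22)**(3/2) + (480 - 299)) = (184166 + 33124)/(-22*I*sqrt(22) + 181) = 217290/(181 - 22*I*sqrt(22))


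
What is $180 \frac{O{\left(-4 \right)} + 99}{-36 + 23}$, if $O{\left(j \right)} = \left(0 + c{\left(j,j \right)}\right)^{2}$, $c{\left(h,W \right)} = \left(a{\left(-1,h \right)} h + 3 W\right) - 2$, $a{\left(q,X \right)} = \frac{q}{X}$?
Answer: $- \frac{58320}{13} \approx -4486.2$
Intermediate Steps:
$c{\left(h,W \right)} = -3 + 3 W$ ($c{\left(h,W \right)} = \left(- \frac{1}{h} h + 3 W\right) - 2 = \left(-1 + 3 W\right) - 2 = -3 + 3 W$)
$O{\left(j \right)} = \left(-3 + 3 j\right)^{2}$ ($O{\left(j \right)} = \left(0 + \left(-3 + 3 j\right)\right)^{2} = \left(-3 + 3 j\right)^{2}$)
$180 \frac{O{\left(-4 \right)} + 99}{-36 + 23} = 180 \frac{9 \left(-1 - 4\right)^{2} + 99}{-36 + 23} = 180 \frac{9 \left(-5\right)^{2} + 99}{-13} = 180 \left(9 \cdot 25 + 99\right) \left(- \frac{1}{13}\right) = 180 \left(225 + 99\right) \left(- \frac{1}{13}\right) = 180 \cdot 324 \left(- \frac{1}{13}\right) = 180 \left(- \frac{324}{13}\right) = - \frac{58320}{13}$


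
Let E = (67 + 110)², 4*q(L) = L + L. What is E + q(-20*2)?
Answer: 31309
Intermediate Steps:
q(L) = L/2 (q(L) = (L + L)/4 = (2*L)/4 = L/2)
E = 31329 (E = 177² = 31329)
E + q(-20*2) = 31329 + (-20*2)/2 = 31329 + (½)*(-40) = 31329 - 20 = 31309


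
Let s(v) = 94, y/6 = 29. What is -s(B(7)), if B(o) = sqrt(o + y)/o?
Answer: -94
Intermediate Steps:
y = 174 (y = 6*29 = 174)
B(o) = sqrt(174 + o)/o (B(o) = sqrt(o + 174)/o = sqrt(174 + o)/o)
-s(B(7)) = -1*94 = -94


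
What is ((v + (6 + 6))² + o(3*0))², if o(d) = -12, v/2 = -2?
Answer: 2704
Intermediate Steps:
v = -4 (v = 2*(-2) = -4)
((v + (6 + 6))² + o(3*0))² = ((-4 + (6 + 6))² - 12)² = ((-4 + 12)² - 12)² = (8² - 12)² = (64 - 12)² = 52² = 2704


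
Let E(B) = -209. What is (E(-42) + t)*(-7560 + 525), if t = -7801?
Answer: 56350350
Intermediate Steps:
(E(-42) + t)*(-7560 + 525) = (-209 - 7801)*(-7560 + 525) = -8010*(-7035) = 56350350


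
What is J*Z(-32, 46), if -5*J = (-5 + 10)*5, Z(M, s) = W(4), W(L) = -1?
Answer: 5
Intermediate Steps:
Z(M, s) = -1
J = -5 (J = -(-5 + 10)*5/5 = -5 ≈ -5.0000)
J*Z(-32, 46) = -5*(-1) = 5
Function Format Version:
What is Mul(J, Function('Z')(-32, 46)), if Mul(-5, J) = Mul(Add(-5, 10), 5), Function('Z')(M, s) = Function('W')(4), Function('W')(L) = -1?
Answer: 5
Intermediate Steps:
Function('Z')(M, s) = -1
J = -5 (J = Mul(Rational(-1, 5), Mul(Add(-5, 10), 5)) = Mul(Rational(-1, 5), Mul(5, 5)) = Mul(Rational(-1, 5), 25) = -5)
Mul(J, Function('Z')(-32, 46)) = Mul(-5, -1) = 5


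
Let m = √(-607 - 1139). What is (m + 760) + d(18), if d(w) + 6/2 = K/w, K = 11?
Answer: 13637/18 + 3*I*√194 ≈ 757.61 + 41.785*I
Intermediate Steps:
m = 3*I*√194 (m = √(-1746) = 3*I*√194 ≈ 41.785*I)
d(w) = -3 + 11/w
(m + 760) + d(18) = (3*I*√194 + 760) + (-3 + 11/18) = (760 + 3*I*√194) + (-3 + 11*(1/18)) = (760 + 3*I*√194) + (-3 + 11/18) = (760 + 3*I*√194) - 43/18 = 13637/18 + 3*I*√194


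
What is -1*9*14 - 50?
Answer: -176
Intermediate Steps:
-1*9*14 - 50 = -9*14 - 50 = -126 - 50 = -176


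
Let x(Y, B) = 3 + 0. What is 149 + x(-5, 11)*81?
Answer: 392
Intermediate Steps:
x(Y, B) = 3
149 + x(-5, 11)*81 = 149 + 3*81 = 149 + 243 = 392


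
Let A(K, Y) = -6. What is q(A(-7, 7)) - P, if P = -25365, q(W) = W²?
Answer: 25401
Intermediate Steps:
q(A(-7, 7)) - P = (-6)² - 1*(-25365) = 36 + 25365 = 25401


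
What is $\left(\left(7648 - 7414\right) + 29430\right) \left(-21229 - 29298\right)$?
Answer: $-1498832928$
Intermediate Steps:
$\left(\left(7648 - 7414\right) + 29430\right) \left(-21229 - 29298\right) = \left(234 + 29430\right) \left(-50527\right) = 29664 \left(-50527\right) = -1498832928$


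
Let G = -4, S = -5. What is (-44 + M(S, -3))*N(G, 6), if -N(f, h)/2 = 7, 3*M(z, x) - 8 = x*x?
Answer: 1610/3 ≈ 536.67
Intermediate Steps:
M(z, x) = 8/3 + x²/3 (M(z, x) = 8/3 + (x*x)/3 = 8/3 + x²/3)
N(f, h) = -14 (N(f, h) = -2*7 = -14)
(-44 + M(S, -3))*N(G, 6) = (-44 + (8/3 + (⅓)*(-3)²))*(-14) = (-44 + (8/3 + (⅓)*9))*(-14) = (-44 + (8/3 + 3))*(-14) = (-44 + 17/3)*(-14) = -115/3*(-14) = 1610/3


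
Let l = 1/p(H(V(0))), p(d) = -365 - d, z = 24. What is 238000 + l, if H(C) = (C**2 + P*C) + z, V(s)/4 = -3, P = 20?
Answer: 69733999/293 ≈ 2.3800e+5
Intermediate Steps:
V(s) = -12 (V(s) = 4*(-3) = -12)
H(C) = 24 + C**2 + 20*C (H(C) = (C**2 + 20*C) + 24 = 24 + C**2 + 20*C)
l = -1/293 (l = 1/(-365 - (24 + (-12)**2 + 20*(-12))) = 1/(-365 - (24 + 144 - 240)) = 1/(-365 - 1*(-72)) = 1/(-365 + 72) = 1/(-293) = -1/293 ≈ -0.0034130)
238000 + l = 238000 - 1/293 = 69733999/293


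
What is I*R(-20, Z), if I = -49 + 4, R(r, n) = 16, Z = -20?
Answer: -720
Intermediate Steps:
I = -45
I*R(-20, Z) = -45*16 = -720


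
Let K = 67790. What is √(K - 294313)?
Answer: I*√226523 ≈ 475.94*I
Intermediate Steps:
√(K - 294313) = √(67790 - 294313) = √(-226523) = I*√226523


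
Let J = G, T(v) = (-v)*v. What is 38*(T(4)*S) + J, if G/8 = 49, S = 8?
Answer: -4472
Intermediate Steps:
T(v) = -v²
G = 392 (G = 8*49 = 392)
J = 392
38*(T(4)*S) + J = 38*(-1*4²*8) + 392 = 38*(-1*16*8) + 392 = 38*(-16*8) + 392 = 38*(-128) + 392 = -4864 + 392 = -4472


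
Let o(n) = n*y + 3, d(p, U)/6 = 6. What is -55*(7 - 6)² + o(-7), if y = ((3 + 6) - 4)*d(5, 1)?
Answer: -1312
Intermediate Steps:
d(p, U) = 36 (d(p, U) = 6*6 = 36)
y = 180 (y = ((3 + 6) - 4)*36 = (9 - 4)*36 = 5*36 = 180)
o(n) = 3 + 180*n (o(n) = n*180 + 3 = 180*n + 3 = 3 + 180*n)
-55*(7 - 6)² + o(-7) = -55*(7 - 6)² + (3 + 180*(-7)) = -55*1² + (3 - 1260) = -55*1 - 1257 = -55 - 1257 = -1312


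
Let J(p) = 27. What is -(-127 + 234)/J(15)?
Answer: -107/27 ≈ -3.9630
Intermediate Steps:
-(-127 + 234)/J(15) = -(-127 + 234)/27 = -107/27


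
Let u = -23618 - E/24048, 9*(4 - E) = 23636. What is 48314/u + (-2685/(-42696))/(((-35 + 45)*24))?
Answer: -446401890608239/218247750285696 ≈ -2.0454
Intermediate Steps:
E = -23600/9 (E = 4 - ⅑*23636 = 4 - 23636/9 = -23600/9 ≈ -2622.2)
u = -319479211/13527 (u = -23618 - (-23600)/(9*24048) = -23618 - 1*(-1475/13527) = -23618 + 1475/13527 = -319479211/13527 ≈ -23618.)
48314/u + (-2685/(-42696))/(((-35 + 45)*24)) = 48314/(-319479211/13527) + (-2685/(-42696))/(((-35 + 45)*24)) = 48314*(-13527/319479211) + (-2685*(-1/42696))/((10*24)) = -653543478/319479211 + (895/14232)/240 = -653543478/319479211 + (895/14232)*(1/240) = -653543478/319479211 + 179/683136 = -446401890608239/218247750285696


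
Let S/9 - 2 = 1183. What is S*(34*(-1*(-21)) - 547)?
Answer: 1781055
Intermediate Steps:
S = 10665 (S = 18 + 9*1183 = 18 + 10647 = 10665)
S*(34*(-1*(-21)) - 547) = 10665*(34*(-1*(-21)) - 547) = 10665*(34*21 - 547) = 10665*(714 - 547) = 10665*167 = 1781055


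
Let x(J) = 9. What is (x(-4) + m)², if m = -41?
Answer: 1024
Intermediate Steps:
(x(-4) + m)² = (9 - 41)² = (-32)² = 1024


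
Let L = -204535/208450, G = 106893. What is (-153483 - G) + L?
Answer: -10855116347/41690 ≈ -2.6038e+5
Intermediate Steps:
L = -40907/41690 (L = -204535*1/208450 = -40907/41690 ≈ -0.98122)
(-153483 - G) + L = (-153483 - 1*106893) - 40907/41690 = (-153483 - 106893) - 40907/41690 = -260376 - 40907/41690 = -10855116347/41690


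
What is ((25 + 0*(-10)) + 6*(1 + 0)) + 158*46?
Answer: 7299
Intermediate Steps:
((25 + 0*(-10)) + 6*(1 + 0)) + 158*46 = ((25 + 0) + 6*1) + 7268 = (25 + 6) + 7268 = 31 + 7268 = 7299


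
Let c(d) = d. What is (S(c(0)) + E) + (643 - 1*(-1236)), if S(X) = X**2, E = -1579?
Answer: 300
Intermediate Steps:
(S(c(0)) + E) + (643 - 1*(-1236)) = (0**2 - 1579) + (643 - 1*(-1236)) = (0 - 1579) + (643 + 1236) = -1579 + 1879 = 300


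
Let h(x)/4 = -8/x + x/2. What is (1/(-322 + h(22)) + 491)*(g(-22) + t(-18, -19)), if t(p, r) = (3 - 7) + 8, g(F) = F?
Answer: -13583907/1537 ≈ -8837.9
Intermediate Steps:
t(p, r) = 4 (t(p, r) = -4 + 8 = 4)
h(x) = -32/x + 2*x (h(x) = 4*(-8/x + x/2) = 4*(x/2 - 8/x) = -32/x + 2*x)
(1/(-322 + h(22)) + 491)*(g(-22) + t(-18, -19)) = (1/(-322 + (-32/22 + 2*22)) + 491)*(-22 + 4) = (1/(-322 + (-32*1/22 + 44)) + 491)*(-18) = (1/(-322 + (-16/11 + 44)) + 491)*(-18) = (1/(-322 + 468/11) + 491)*(-18) = (1/(-3074/11) + 491)*(-18) = (-11/3074 + 491)*(-18) = (1509323/3074)*(-18) = -13583907/1537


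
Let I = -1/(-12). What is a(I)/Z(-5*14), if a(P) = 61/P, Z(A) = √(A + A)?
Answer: -366*I*√35/35 ≈ -61.865*I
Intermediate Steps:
Z(A) = √2*√A (Z(A) = √(2*A) = √2*√A)
I = 1/12 (I = -1*(-1/12) = 1/12 ≈ 0.083333)
a(I)/Z(-5*14) = (61/(1/12))/((√2*√(-5*14))) = (61*12)/((√2*√(-70))) = 732/((√2*(I*√70))) = 732/((2*I*√35)) = 732*(-I*√35/70) = -366*I*√35/35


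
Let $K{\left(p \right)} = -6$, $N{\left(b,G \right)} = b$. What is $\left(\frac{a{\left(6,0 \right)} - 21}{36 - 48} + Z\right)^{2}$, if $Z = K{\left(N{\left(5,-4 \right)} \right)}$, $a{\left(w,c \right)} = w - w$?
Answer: $\frac{289}{16} \approx 18.063$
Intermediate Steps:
$a{\left(w,c \right)} = 0$
$Z = -6$
$\left(\frac{a{\left(6,0 \right)} - 21}{36 - 48} + Z\right)^{2} = \left(\frac{0 - 21}{36 - 48} - 6\right)^{2} = \left(- \frac{21}{-12} - 6\right)^{2} = \left(\left(-21\right) \left(- \frac{1}{12}\right) - 6\right)^{2} = \left(\frac{7}{4} - 6\right)^{2} = \left(- \frac{17}{4}\right)^{2} = \frac{289}{16}$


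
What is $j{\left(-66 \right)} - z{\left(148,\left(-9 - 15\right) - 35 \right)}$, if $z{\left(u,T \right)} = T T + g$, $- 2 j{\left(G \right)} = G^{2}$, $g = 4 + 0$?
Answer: $-5663$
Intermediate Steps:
$g = 4$
$j{\left(G \right)} = - \frac{G^{2}}{2}$
$z{\left(u,T \right)} = 4 + T^{2}$ ($z{\left(u,T \right)} = T T + 4 = T^{2} + 4 = 4 + T^{2}$)
$j{\left(-66 \right)} - z{\left(148,\left(-9 - 15\right) - 35 \right)} = - \frac{\left(-66\right)^{2}}{2} - \left(4 + \left(\left(-9 - 15\right) - 35\right)^{2}\right) = \left(- \frac{1}{2}\right) 4356 - \left(4 + \left(-24 - 35\right)^{2}\right) = -2178 - \left(4 + \left(-59\right)^{2}\right) = -2178 - \left(4 + 3481\right) = -2178 - 3485 = -5663$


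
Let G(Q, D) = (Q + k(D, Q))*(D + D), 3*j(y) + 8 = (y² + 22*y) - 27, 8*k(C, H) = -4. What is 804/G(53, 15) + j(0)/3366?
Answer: 895963/1767150 ≈ 0.50701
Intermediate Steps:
k(C, H) = -½ (k(C, H) = (⅛)*(-4) = -½)
j(y) = -35/3 + y²/3 + 22*y/3 (j(y) = -8/3 + ((y² + 22*y) - 27)/3 = -8/3 + (-27 + y² + 22*y)/3 = -8/3 + (-9 + y²/3 + 22*y/3) = -35/3 + y²/3 + 22*y/3)
G(Q, D) = 2*D*(-½ + Q) (G(Q, D) = (Q - ½)*(D + D) = (-½ + Q)*(2*D) = 2*D*(-½ + Q))
804/G(53, 15) + j(0)/3366 = 804/((15*(-1 + 2*53))) + (-35/3 + (⅓)*0² + (22/3)*0)/3366 = 804/((15*(-1 + 106))) + (-35/3 + (⅓)*0 + 0)*(1/3366) = 804/((15*105)) + (-35/3 + 0 + 0)*(1/3366) = 804/1575 - 35/3*1/3366 = 804*(1/1575) - 35/10098 = 268/525 - 35/10098 = 895963/1767150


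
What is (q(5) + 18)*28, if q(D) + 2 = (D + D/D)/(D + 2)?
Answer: 472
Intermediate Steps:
q(D) = -2 + (1 + D)/(2 + D) (q(D) = -2 + (D + D/D)/(D + 2) = -2 + (D + 1)/(2 + D) = -2 + (1 + D)/(2 + D))
(q(5) + 18)*28 = ((-3 - 1*5)/(2 + 5) + 18)*28 = ((-3 - 5)/7 + 18)*28 = ((⅐)*(-8) + 18)*28 = (-8/7 + 18)*28 = (118/7)*28 = 472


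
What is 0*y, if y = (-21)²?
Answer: 0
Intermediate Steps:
y = 441
0*y = 0*441 = 0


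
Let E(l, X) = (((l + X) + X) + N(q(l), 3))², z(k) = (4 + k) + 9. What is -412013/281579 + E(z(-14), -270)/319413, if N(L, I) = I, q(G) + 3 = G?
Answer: -50100956293/89939993127 ≈ -0.55705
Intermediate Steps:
q(G) = -3 + G
z(k) = 13 + k
E(l, X) = (3 + l + 2*X)² (E(l, X) = (((l + X) + X) + 3)² = (((X + l) + X) + 3)² = ((l + 2*X) + 3)² = (3 + l + 2*X)²)
-412013/281579 + E(z(-14), -270)/319413 = -412013/281579 + (3 + (13 - 14) + 2*(-270))²/319413 = -412013*1/281579 + (3 - 1 - 540)²*(1/319413) = -412013/281579 + (-538)²*(1/319413) = -412013/281579 + 289444*(1/319413) = -412013/281579 + 289444/319413 = -50100956293/89939993127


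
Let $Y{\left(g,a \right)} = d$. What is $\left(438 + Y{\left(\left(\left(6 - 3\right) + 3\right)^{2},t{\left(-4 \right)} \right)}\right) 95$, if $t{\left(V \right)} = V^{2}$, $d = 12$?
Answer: $42750$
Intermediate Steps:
$Y{\left(g,a \right)} = 12$
$\left(438 + Y{\left(\left(\left(6 - 3\right) + 3\right)^{2},t{\left(-4 \right)} \right)}\right) 95 = \left(438 + 12\right) 95 = 450 \cdot 95 = 42750$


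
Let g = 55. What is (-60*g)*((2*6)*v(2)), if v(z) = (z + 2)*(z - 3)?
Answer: 158400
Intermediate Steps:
v(z) = (-3 + z)*(2 + z) (v(z) = (2 + z)*(-3 + z) = (-3 + z)*(2 + z))
(-60*g)*((2*6)*v(2)) = (-60*55)*((2*6)*(-6 + 2² - 1*2)) = -39600*(-6 + 4 - 2) = -39600*(-4) = -3300*(-48) = 158400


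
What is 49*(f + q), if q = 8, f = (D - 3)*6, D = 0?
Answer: -490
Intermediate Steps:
f = -18 (f = (0 - 3)*6 = -3*6 = -18)
49*(f + q) = 49*(-18 + 8) = 49*(-10) = -490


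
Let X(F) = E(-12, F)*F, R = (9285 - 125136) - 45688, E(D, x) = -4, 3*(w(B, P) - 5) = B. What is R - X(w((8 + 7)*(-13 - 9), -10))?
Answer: -161959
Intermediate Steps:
w(B, P) = 5 + B/3
R = -161539 (R = -115851 - 45688 = -161539)
X(F) = -4*F
R - X(w((8 + 7)*(-13 - 9), -10)) = -161539 - (-4)*(5 + ((8 + 7)*(-13 - 9))/3) = -161539 - (-4)*(5 + (15*(-22))/3) = -161539 - (-4)*(5 + (1/3)*(-330)) = -161539 - (-4)*(5 - 110) = -161539 - (-4)*(-105) = -161539 - 1*420 = -161539 - 420 = -161959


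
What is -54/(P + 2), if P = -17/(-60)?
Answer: -3240/137 ≈ -23.650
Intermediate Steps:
P = 17/60 (P = -17*(-1/60) = 17/60 ≈ 0.28333)
-54/(P + 2) = -54/(17/60 + 2) = -54/(137/60) = (60/137)*(-54) = -3240/137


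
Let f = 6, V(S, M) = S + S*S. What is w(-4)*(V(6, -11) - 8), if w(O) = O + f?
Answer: 68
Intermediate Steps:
V(S, M) = S + S²
w(O) = 6 + O (w(O) = O + 6 = 6 + O)
w(-4)*(V(6, -11) - 8) = (6 - 4)*(6*(1 + 6) - 8) = 2*(6*7 - 8) = 2*(42 - 8) = 2*34 = 68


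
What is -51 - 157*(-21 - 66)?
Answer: 13608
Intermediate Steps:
-51 - 157*(-21 - 66) = -51 - 157*(-87) = -51 + 13659 = 13608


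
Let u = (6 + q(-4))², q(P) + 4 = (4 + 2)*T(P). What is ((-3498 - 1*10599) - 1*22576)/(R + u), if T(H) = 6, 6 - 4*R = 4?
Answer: -73346/2889 ≈ -25.388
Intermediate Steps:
R = ½ (R = 3/2 - ¼*4 = 3/2 - 1 = ½ ≈ 0.50000)
q(P) = 32 (q(P) = -4 + (4 + 2)*6 = -4 + 6*6 = -4 + 36 = 32)
u = 1444 (u = (6 + 32)² = 38² = 1444)
((-3498 - 1*10599) - 1*22576)/(R + u) = ((-3498 - 1*10599) - 1*22576)/(½ + 1444) = ((-3498 - 10599) - 22576)/(2889/2) = 2*(-14097 - 22576)/2889 = (2/2889)*(-36673) = -73346/2889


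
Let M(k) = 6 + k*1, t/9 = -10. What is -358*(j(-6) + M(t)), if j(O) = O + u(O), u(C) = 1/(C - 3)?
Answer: 290338/9 ≈ 32260.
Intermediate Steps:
t = -90 (t = 9*(-10) = -90)
u(C) = 1/(-3 + C)
j(O) = O + 1/(-3 + O)
M(k) = 6 + k
-358*(j(-6) + M(t)) = -358*((1 - 6*(-3 - 6))/(-3 - 6) + (6 - 90)) = -358*((1 - 6*(-9))/(-9) - 84) = -358*(-(1 + 54)/9 - 84) = -358*(-⅑*55 - 84) = -358*(-55/9 - 84) = -358*(-811/9) = 290338/9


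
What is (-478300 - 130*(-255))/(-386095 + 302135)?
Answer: 44515/8396 ≈ 5.3019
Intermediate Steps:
(-478300 - 130*(-255))/(-386095 + 302135) = (-478300 + 33150)/(-83960) = -445150*(-1/83960) = 44515/8396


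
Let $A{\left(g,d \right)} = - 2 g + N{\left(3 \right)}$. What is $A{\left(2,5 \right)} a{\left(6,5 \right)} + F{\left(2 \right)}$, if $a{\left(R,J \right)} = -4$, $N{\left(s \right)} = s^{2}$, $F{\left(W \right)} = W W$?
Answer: $-16$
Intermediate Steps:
$F{\left(W \right)} = W^{2}$
$A{\left(g,d \right)} = 9 - 2 g$ ($A{\left(g,d \right)} = - 2 g + 3^{2} = - 2 g + 9 = 9 - 2 g$)
$A{\left(2,5 \right)} a{\left(6,5 \right)} + F{\left(2 \right)} = \left(9 - 4\right) \left(-4\right) + 2^{2} = \left(9 - 4\right) \left(-4\right) + 4 = 5 \left(-4\right) + 4 = -20 + 4 = -16$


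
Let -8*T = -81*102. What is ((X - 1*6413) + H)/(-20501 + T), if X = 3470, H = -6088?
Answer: 36124/77873 ≈ 0.46388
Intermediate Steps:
T = 4131/4 (T = -(-81)*102/8 = -1/8*(-8262) = 4131/4 ≈ 1032.8)
((X - 1*6413) + H)/(-20501 + T) = ((3470 - 1*6413) - 6088)/(-20501 + 4131/4) = ((3470 - 6413) - 6088)/(-77873/4) = (-2943 - 6088)*(-4/77873) = -9031*(-4/77873) = 36124/77873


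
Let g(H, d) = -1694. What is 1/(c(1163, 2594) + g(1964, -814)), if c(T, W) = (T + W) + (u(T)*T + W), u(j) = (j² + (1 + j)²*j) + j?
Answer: 1/1834164722797 ≈ 5.4521e-13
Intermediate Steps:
u(j) = j + j² + j*(1 + j)² (u(j) = (j² + j*(1 + j)²) + j = j + j² + j*(1 + j)²)
c(T, W) = T + 2*W + T²*(1 + T + (1 + T)²) (c(T, W) = (T + W) + ((T*(1 + T + (1 + T)²))*T + W) = (T + W) + (T²*(1 + T + (1 + T)²) + W) = (T + W) + (W + T²*(1 + T + (1 + T)²)) = T + 2*W + T²*(1 + T + (1 + T)²))
1/(c(1163, 2594) + g(1964, -814)) = 1/((1163 + 2*2594 + 1163²*(1 + 1163 + (1 + 1163)²)) - 1694) = 1/((1163 + 5188 + 1352569*(1 + 1163 + 1164²)) - 1694) = 1/((1163 + 5188 + 1352569*(1 + 1163 + 1354896)) - 1694) = 1/((1163 + 5188 + 1352569*1356060) - 1694) = 1/((1163 + 5188 + 1834164718140) - 1694) = 1/(1834164724491 - 1694) = 1/1834164722797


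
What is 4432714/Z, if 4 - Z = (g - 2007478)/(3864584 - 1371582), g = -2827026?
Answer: 2762691216857/3701628 ≈ 7.4635e+5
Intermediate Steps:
Z = 7403256/1246501 (Z = 4 - (-2827026 - 2007478)/(3864584 - 1371582) = 4 - (-4834504)/2493002 = 4 - 1*(-2417252/1246501) = 4 + 2417252/1246501 = 7403256/1246501 ≈ 5.9392)
4432714/Z = 4432714/(7403256/1246501) = 4432714*(1246501/7403256) = 2762691216857/3701628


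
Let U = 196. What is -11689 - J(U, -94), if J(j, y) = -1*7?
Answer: -11682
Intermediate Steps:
J(j, y) = -7
-11689 - J(U, -94) = -11689 - 1*(-7) = -11689 + 7 = -11682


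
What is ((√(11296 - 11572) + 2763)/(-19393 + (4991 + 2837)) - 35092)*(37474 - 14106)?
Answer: -1053745538936/1285 - 46736*I*√69/11565 ≈ -8.2004e+8 - 33.568*I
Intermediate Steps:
((√(11296 - 11572) + 2763)/(-19393 + (4991 + 2837)) - 35092)*(37474 - 14106) = ((√(-276) + 2763)/(-19393 + 7828) - 35092)*23368 = ((2*I*√69 + 2763)/(-11565) - 35092)*23368 = ((2763 + 2*I*√69)*(-1/11565) - 35092)*23368 = ((-307/1285 - 2*I*√69/11565) - 35092)*23368 = (-45093527/1285 - 2*I*√69/11565)*23368 = -1053745538936/1285 - 46736*I*√69/11565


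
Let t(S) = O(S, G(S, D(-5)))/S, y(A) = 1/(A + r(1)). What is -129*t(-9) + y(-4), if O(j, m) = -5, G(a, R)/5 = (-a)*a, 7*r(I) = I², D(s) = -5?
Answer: -1942/27 ≈ -71.926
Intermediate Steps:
r(I) = I²/7
G(a, R) = -5*a² (G(a, R) = 5*((-a)*a) = 5*(-a²) = -5*a²)
y(A) = 1/(⅐ + A) (y(A) = 1/(A + (⅐)*1²) = 1/(A + (⅐)*1) = 1/(A + ⅐) = 1/(⅐ + A))
t(S) = -5/S
-129*t(-9) + y(-4) = -(-645)/(-9) + 7/(1 + 7*(-4)) = -(-645)*(-1)/9 + 7/(1 - 28) = -129*5/9 + 7/(-27) = -215/3 + 7*(-1/27) = -215/3 - 7/27 = -1942/27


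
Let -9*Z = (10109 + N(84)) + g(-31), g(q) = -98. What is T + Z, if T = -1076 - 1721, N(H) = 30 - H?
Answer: -11710/3 ≈ -3903.3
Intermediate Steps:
T = -2797
Z = -3319/3 (Z = -((10109 + (30 - 1*84)) - 98)/9 = -((10109 + (30 - 84)) - 98)/9 = -((10109 - 54) - 98)/9 = -(10055 - 98)/9 = -⅑*9957 = -3319/3 ≈ -1106.3)
T + Z = -2797 - 3319/3 = -11710/3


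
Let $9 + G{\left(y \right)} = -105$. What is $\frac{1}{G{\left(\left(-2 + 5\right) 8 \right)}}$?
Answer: $- \frac{1}{114} \approx -0.0087719$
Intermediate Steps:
$G{\left(y \right)} = -114$ ($G{\left(y \right)} = -9 - 105 = -114$)
$\frac{1}{G{\left(\left(-2 + 5\right) 8 \right)}} = \frac{1}{-114} = - \frac{1}{114}$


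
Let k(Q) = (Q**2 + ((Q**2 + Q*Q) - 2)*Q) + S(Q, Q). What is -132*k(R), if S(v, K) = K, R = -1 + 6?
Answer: -35640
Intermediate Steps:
R = 5
k(Q) = Q + Q**2 + Q*(-2 + 2*Q**2) (k(Q) = (Q**2 + ((Q**2 + Q*Q) - 2)*Q) + Q = (Q**2 + ((Q**2 + Q**2) - 2)*Q) + Q = (Q**2 + (2*Q**2 - 2)*Q) + Q = (Q**2 + (-2 + 2*Q**2)*Q) + Q = (Q**2 + Q*(-2 + 2*Q**2)) + Q = Q + Q**2 + Q*(-2 + 2*Q**2))
-132*k(R) = -660*(-1 + 5 + 2*5**2) = -660*(-1 + 5 + 2*25) = -660*(-1 + 5 + 50) = -660*54 = -132*270 = -35640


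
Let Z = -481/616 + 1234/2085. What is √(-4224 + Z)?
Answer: I*√1742035065445290/642180 ≈ 64.994*I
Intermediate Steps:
Z = -242741/1284360 (Z = -481*1/616 + 1234*(1/2085) = -481/616 + 1234/2085 = -242741/1284360 ≈ -0.18900)
√(-4224 + Z) = √(-4224 - 242741/1284360) = √(-5425379381/1284360) = I*√1742035065445290/642180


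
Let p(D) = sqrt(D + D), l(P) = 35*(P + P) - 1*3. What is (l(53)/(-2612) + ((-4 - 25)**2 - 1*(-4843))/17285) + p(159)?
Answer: -49228887/45148420 + sqrt(318) ≈ 16.742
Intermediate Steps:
l(P) = -3 + 70*P (l(P) = 35*(2*P) - 3 = 70*P - 3 = -3 + 70*P)
p(D) = sqrt(2)*sqrt(D) (p(D) = sqrt(2*D) = sqrt(2)*sqrt(D))
(l(53)/(-2612) + ((-4 - 25)**2 - 1*(-4843))/17285) + p(159) = ((-3 + 70*53)/(-2612) + ((-4 - 25)**2 - 1*(-4843))/17285) + sqrt(2)*sqrt(159) = ((-3 + 3710)*(-1/2612) + ((-29)**2 + 4843)*(1/17285)) + sqrt(318) = (3707*(-1/2612) + (841 + 4843)*(1/17285)) + sqrt(318) = (-3707/2612 + 5684*(1/17285)) + sqrt(318) = (-3707/2612 + 5684/17285) + sqrt(318) = -49228887/45148420 + sqrt(318)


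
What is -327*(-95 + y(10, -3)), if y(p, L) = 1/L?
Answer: 31174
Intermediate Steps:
-327*(-95 + y(10, -3)) = -327*(-95 + 1/(-3)) = -327*(-95 - ⅓) = -327*(-286/3) = 31174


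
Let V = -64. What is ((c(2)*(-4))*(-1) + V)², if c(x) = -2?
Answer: 5184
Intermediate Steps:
((c(2)*(-4))*(-1) + V)² = (-2*(-4)*(-1) - 64)² = (8*(-1) - 64)² = (-8 - 64)² = (-72)² = 5184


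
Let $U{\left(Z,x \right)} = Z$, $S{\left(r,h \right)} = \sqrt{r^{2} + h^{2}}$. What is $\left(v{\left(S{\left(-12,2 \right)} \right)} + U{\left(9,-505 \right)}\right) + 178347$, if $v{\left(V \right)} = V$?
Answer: $178356 + 2 \sqrt{37} \approx 1.7837 \cdot 10^{5}$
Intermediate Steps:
$S{\left(r,h \right)} = \sqrt{h^{2} + r^{2}}$
$\left(v{\left(S{\left(-12,2 \right)} \right)} + U{\left(9,-505 \right)}\right) + 178347 = \left(\sqrt{2^{2} + \left(-12\right)^{2}} + 9\right) + 178347 = \left(\sqrt{4 + 144} + 9\right) + 178347 = \left(\sqrt{148} + 9\right) + 178347 = \left(2 \sqrt{37} + 9\right) + 178347 = \left(9 + 2 \sqrt{37}\right) + 178347 = 178356 + 2 \sqrt{37}$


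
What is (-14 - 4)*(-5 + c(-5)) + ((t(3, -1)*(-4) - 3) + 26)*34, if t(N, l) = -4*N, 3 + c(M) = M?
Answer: 2648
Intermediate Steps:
c(M) = -3 + M
(-14 - 4)*(-5 + c(-5)) + ((t(3, -1)*(-4) - 3) + 26)*34 = (-14 - 4)*(-5 + (-3 - 5)) + ((-4*3*(-4) - 3) + 26)*34 = -18*(-5 - 8) + ((-12*(-4) - 3) + 26)*34 = -18*(-13) + ((48 - 3) + 26)*34 = 234 + (45 + 26)*34 = 234 + 71*34 = 234 + 2414 = 2648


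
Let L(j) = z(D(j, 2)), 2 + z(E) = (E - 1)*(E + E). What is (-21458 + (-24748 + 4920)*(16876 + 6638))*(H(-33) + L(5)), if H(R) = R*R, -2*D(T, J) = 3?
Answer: -510318341225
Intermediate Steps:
D(T, J) = -3/2 (D(T, J) = -1/2*3 = -3/2)
z(E) = -2 + 2*E*(-1 + E) (z(E) = -2 + (E - 1)*(E + E) = -2 + (-1 + E)*(2*E) = -2 + 2*E*(-1 + E))
H(R) = R**2
L(j) = 11/2 (L(j) = -2 - 2*(-3/2) + 2*(-3/2)**2 = -2 + 3 + 2*(9/4) = -2 + 3 + 9/2 = 11/2)
(-21458 + (-24748 + 4920)*(16876 + 6638))*(H(-33) + L(5)) = (-21458 + (-24748 + 4920)*(16876 + 6638))*((-33)**2 + 11/2) = (-21458 - 19828*23514)*(1089 + 11/2) = (-21458 - 466235592)*(2189/2) = -466257050*2189/2 = -510318341225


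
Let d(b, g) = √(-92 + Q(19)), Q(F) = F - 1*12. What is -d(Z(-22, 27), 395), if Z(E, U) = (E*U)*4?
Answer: -I*√85 ≈ -9.2195*I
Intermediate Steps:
Z(E, U) = 4*E*U
Q(F) = -12 + F (Q(F) = F - 12 = -12 + F)
d(b, g) = I*√85 (d(b, g) = √(-92 + (-12 + 19)) = √(-92 + 7) = √(-85) = I*√85)
-d(Z(-22, 27), 395) = -I*√85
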